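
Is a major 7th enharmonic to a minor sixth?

A major seventh spans 11 semitones; a minor sixth spans 8.
The spans differ, so they are not enharmonic equivalents.

No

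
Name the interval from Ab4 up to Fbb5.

diminished sixth

The letter names run A→F, a span of 5 letter steps, so the interval is some kind of sixth.
Ab to Fbb is 7 semitones. A major sixth is 9, so 7 makes it diminished.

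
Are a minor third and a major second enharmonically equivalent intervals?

A minor third spans 3 semitones; a major second spans 2.
The spans differ, so they are not enharmonic equivalents.

No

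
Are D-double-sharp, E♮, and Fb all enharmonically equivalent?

D## = pitch class 4 and E = pitch class 4 and Fb = pitch class 4 — the same pitch class, so they are enharmonic equivalents.

Yes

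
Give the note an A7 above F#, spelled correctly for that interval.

A seventh above F lands on the letter E.
An augmented seventh spans 12 semitones, so F# moves to pitch class 6. On the letter E that is E##.

E##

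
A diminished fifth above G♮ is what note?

G up a perfect fifth is D, so the target letter is D.
From G, a diminished fifth is 6 semitones up: Db.

Db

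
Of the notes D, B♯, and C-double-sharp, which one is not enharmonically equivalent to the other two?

In 12-tone equal temperament, enharmonic equivalents share a pitch class. D is pitch class 2; B# is pitch class 0; C## is pitch class 2.
D and C## share pitch class 2, while B# is pitch class 0.

B#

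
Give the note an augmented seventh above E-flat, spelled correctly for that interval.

D#

A seventh above E lands on the letter D.
An augmented seventh spans 12 semitones, so Eb moves to pitch class 3. On the letter D that is D#.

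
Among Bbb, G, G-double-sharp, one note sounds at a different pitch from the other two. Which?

In 12-tone equal temperament, enharmonic equivalents share a pitch class. Bbb is pitch class 9; G is pitch class 7; G## is pitch class 9.
Bbb and G## share pitch class 9, while G is pitch class 7.

G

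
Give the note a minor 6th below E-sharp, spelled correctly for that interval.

G##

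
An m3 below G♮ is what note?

A third below G lands on the letter E.
A minor third spans 3 semitones, so G moves to pitch class 4. On the letter E that is E.

E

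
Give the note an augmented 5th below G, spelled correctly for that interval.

Cb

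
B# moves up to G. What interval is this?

diminished sixth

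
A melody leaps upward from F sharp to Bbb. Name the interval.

Counting letters F–G–A–B gives a fourth.
F#→Bbb = 3 semitones, 2 narrower than the perfect fourth (5), so doubly diminished.

doubly diminished fourth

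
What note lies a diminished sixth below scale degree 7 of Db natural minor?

Scale degree 7 of Db natural minor is Cb.
A diminished sixth (7 semitones) below Cb lands on the letter E, giving E.

E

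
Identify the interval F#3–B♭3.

Counting letters F–G–A–B gives a fourth.
F#→Bb = 4 semitones, 1 narrower than the perfect fourth (5), so diminished.

diminished fourth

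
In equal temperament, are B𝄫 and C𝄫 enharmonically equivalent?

Two spellings are enharmonically equivalent only if they share a pitch class.
Here Bbb → 9, Cbb → 10; 9 ≠ 10, so they are not.

No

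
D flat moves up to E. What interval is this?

augmented second

Counting letters D–E gives a second.
Db→E = 3 semitones, 1 wider than the major second (2), so augmented.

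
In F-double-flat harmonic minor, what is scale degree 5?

Cbb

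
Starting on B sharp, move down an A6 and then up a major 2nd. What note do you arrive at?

E

An augmented sixth down from B# is D (letter D, 10 semitones down).
A major second up from D is E (letter E, 2 semitones up).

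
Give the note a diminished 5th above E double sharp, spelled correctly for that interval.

E up a perfect fifth is B, so the target letter is B.
From E##, a diminished fifth is 6 semitones up: B#.

B#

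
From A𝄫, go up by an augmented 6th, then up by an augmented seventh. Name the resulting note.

E#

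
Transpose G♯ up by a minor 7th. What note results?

A seventh above G lands on the letter F.
A minor seventh spans 10 semitones, so G# moves to pitch class 6. On the letter F that is F#.

F#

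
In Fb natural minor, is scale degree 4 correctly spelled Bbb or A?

Bbb

Each scale degree takes a distinct letter name. Degree 4 of a scale on F must use the letter B.
Bbb and A are enharmonically the same pitch, but only Bbb uses the letter B, so it is the correct spelling here.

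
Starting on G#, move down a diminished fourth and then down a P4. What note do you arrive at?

A##

A diminished fourth down from G# is D## (letter D, 4 semitones down).
A perfect fourth down from D## is A## (letter A, 5 semitones down).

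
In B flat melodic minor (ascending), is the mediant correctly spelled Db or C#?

Db

Each scale degree takes a distinct letter name. Degree 3 of a scale on B must use the letter D.
Db and C# are enharmonically the same pitch, but only Db uses the letter D, so it is the correct spelling here.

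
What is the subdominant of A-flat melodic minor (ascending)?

Db

Degree 4 takes the letter 3 steps above A, which is D.
In melodic minor (ascending), degree 4 sits 5 semitones above the tonic. Ab + 5 semitones is pitch class 1, spelled on D as Db.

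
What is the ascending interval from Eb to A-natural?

Counting letters E–F–G–A gives a fourth.
Eb→A = 6 semitones, 1 wider than the perfect fourth (5), so augmented.

augmented fourth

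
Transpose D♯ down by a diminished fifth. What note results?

A fifth below D lands on the letter G.
A diminished fifth spans 6 semitones, so D# moves to pitch class 9. On the letter G that is G##.

G##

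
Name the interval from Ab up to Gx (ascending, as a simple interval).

doubly augmented seventh

The letter names run A→G, a span of 6 letter steps, so the interval is some kind of seventh.
Ab to G## is 13 semitones. A major seventh is 11, so 13 makes it doubly augmented.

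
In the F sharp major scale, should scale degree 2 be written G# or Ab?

Each scale degree takes a distinct letter name. Degree 2 of a scale on F must use the letter G.
G# and Ab are enharmonically the same pitch, but only G# uses the letter G, so it is the correct spelling here.

G#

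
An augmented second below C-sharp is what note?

Bb

A second below C lands on the letter B.
An augmented second spans 3 semitones, so C# moves to pitch class 10. On the letter B that is Bb.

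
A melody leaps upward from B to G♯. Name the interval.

Counting letters B–C–D–E–F–G gives a sixth.
B→G# = 9 semitones, exactly the major sixth.

major sixth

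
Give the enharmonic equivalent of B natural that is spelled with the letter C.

Cb

B is pitch class 11. The letter C alone is pitch class 0.
To reach pitch class 11 from C requires an offset of -1 semitone, i.e. flat: Cb.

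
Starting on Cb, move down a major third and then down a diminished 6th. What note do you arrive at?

C

A major third down from Cb is Abb (letter A, 4 semitones down).
A diminished sixth down from Abb is C (letter C, 7 semitones down).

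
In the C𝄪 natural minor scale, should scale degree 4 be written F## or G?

F##

Each scale degree takes a distinct letter name. Degree 4 of a scale on C must use the letter F.
F## and G are enharmonically the same pitch, but only F## uses the letter F, so it is the correct spelling here.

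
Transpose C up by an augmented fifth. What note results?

A fifth above C lands on the letter G.
An augmented fifth spans 8 semitones, so C moves to pitch class 8. On the letter G that is G#.

G#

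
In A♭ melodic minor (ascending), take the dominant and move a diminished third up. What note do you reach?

The dominant of Ab melodic minor (ascending) is Eb.
A diminished third (2 semitones) above Eb lands on the letter G, giving Gbb.

Gbb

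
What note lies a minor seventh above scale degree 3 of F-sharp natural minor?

G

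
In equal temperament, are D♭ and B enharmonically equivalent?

Db is pitch class 1; B is pitch class 11.
The pitch classes differ (1 vs. 11), so they are not enharmonic equivalents.

No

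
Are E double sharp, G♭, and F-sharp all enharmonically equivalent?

E## = pitch class 6 and Gb = pitch class 6 and F# = pitch class 6 — the same pitch class, so they are enharmonic equivalents.

Yes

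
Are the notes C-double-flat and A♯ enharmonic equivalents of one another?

Cbb = pitch class 10 and A# = pitch class 10 — the same pitch class, so they are enharmonic equivalents.

Yes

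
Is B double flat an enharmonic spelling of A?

Yes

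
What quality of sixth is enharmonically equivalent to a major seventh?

doubly augmented

A major seventh spans 11 semitones.
A sixth spanning 11 semitones is doubly augmented (the major sixth is 9).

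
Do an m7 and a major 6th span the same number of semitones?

No

A minor seventh spans 10 semitones; a major sixth spans 9.
The spans differ, so they are not enharmonic equivalents.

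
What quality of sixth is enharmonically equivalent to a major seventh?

A major seventh spans 11 semitones.
A sixth spanning 11 semitones is doubly augmented (the major sixth is 9).

doubly augmented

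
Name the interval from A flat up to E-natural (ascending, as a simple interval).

augmented fifth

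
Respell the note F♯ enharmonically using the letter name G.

F# is pitch class 6. The letter G alone is pitch class 7.
To reach pitch class 6 from G requires an offset of -1 semitone, i.e. flat: Gb.

Gb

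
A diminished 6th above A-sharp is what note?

A up a major sixth is F#, so the target letter is F.
From A#, a diminished sixth is 7 semitones up: F.

F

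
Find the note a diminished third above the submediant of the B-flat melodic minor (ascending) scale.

Bbb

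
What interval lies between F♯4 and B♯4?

Counting letters F–G–A–B gives a fourth.
F#→B# = 6 semitones, 1 wider than the perfect fourth (5), so augmented.

augmented fourth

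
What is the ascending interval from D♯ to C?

The letter names run D→C, a span of 6 letter steps, so the interval is some kind of seventh.
D# to C is 9 semitones. A major seventh is 11, so 9 makes it diminished.

diminished seventh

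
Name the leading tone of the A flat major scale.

G

The Ab major scale runs Ab Bb C Db Eb F G.
Degree 7 is G.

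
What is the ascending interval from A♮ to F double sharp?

Counting letters A–B–C–D–E–F gives a sixth.
A→F## = 10 semitones, 1 wider than the major sixth (9), so augmented.

augmented sixth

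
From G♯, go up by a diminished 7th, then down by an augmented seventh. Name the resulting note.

Gbb

A diminished seventh up from G# is F (letter F, 9 semitones up).
An augmented seventh down from F is Gbb (letter G, 12 semitones down).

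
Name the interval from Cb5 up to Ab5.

The letter names run C→A, a span of 5 letter steps, so the interval is some kind of sixth.
Cb to Ab is 9 semitones. A major sixth is 9, so 9 makes it major.

major sixth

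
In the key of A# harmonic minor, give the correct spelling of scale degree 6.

Degree 6 takes the letter 5 steps above A, which is F.
In harmonic minor, degree 6 sits 8 semitones above the tonic. A# + 8 semitones is pitch class 6, spelled on F as F#.

F#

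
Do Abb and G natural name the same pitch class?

Yes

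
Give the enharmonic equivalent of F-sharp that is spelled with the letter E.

F# is pitch class 6. The letter E alone is pitch class 4.
To reach pitch class 6 from E requires an offset of +2 semitones, i.e. double sharp: E##.

E##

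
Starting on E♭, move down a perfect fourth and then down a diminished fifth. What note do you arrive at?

E

A perfect fourth down from Eb is Bb (letter B, 5 semitones down).
A diminished fifth down from Bb is E (letter E, 6 semitones down).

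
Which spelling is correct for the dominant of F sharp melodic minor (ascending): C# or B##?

Each scale degree takes a distinct letter name. Degree 5 of a scale on F must use the letter C.
C# and B## are enharmonically the same pitch, but only C# uses the letter C, so it is the correct spelling here.

C#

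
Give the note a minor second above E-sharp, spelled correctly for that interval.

F#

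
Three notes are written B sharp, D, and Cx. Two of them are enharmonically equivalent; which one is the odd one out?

B#

In 12-tone equal temperament, enharmonic equivalents share a pitch class. B# is pitch class 0; D is pitch class 2; C## is pitch class 2.
D and C## share pitch class 2, while B# is pitch class 0.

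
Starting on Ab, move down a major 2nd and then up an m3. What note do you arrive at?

Bbb

A major second down from Ab is Gb (letter G, 2 semitones down).
A minor third up from Gb is Bbb (letter B, 3 semitones up).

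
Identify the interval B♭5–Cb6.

minor second

Counting letters B–C gives a second.
Bb→Cb = 1 semitone, 1 narrower than the major second (2), so minor.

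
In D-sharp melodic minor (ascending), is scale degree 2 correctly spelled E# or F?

Each scale degree takes a distinct letter name. Degree 2 of a scale on D must use the letter E.
E# and F are enharmonically the same pitch, but only E# uses the letter E, so it is the correct spelling here.

E#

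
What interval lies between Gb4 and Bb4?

major third

Counting letters G–A–B gives a third.
Gb→Bb = 4 semitones, exactly the major third.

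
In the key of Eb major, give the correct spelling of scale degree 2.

F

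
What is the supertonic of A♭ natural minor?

Degree 2 takes the letter 1 step above A, which is B.
In natural minor, degree 2 sits 2 semitones above the tonic. Ab + 2 semitones is pitch class 10, spelled on B as Bb.

Bb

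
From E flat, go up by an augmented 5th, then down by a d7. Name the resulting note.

An augmented fifth up from Eb is B (letter B, 8 semitones up).
A diminished seventh down from B is C## (letter C, 9 semitones down).

C##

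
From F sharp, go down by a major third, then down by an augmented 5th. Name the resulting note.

Gb

A major third down from F# is D (letter D, 4 semitones down).
An augmented fifth down from D is Gb (letter G, 8 semitones down).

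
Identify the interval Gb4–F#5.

augmented seventh

Counting letters G–A–B–C–D–E–F gives a seventh.
Gb→F# = 12 semitones, 1 wider than the major seventh (11), so augmented.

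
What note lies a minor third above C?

C up a major third is E, so the target letter is E.
From C, a minor third is 3 semitones up: Eb.

Eb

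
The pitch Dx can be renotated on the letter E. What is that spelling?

E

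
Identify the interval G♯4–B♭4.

diminished third

Counting letters G–A–B gives a third.
G#→Bb = 2 semitones, 2 narrower than the major third (4), so diminished.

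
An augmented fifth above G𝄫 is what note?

Db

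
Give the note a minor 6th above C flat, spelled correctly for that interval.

A sixth above C lands on the letter A.
A minor sixth spans 8 semitones, so Cb moves to pitch class 7. On the letter A that is Abb.

Abb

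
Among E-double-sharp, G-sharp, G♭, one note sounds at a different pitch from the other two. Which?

In 12-tone equal temperament, enharmonic equivalents share a pitch class. E## is pitch class 6; G# is pitch class 8; Gb is pitch class 6.
E## and Gb share pitch class 6, while G# is pitch class 8.

G#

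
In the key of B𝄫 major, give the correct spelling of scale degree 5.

Degree 5 takes the letter 4 steps above B, which is F.
In major, degree 5 sits 7 semitones above the tonic. Bbb + 7 semitones is pitch class 4, spelled on F as Fb.

Fb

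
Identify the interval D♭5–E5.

Counting letters D–E gives a second.
Db→E = 3 semitones, 1 wider than the major second (2), so augmented.

augmented second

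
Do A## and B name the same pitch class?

Yes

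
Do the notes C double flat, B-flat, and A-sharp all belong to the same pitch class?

Yes

Cbb = pitch class 10 and Bb = pitch class 10 and A# = pitch class 10 — the same pitch class, so they are enharmonic equivalents.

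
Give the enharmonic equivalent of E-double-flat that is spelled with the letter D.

Plain D sits at the same pitch as Ebb, so on the letter D the same pitch needs a natural: D.

D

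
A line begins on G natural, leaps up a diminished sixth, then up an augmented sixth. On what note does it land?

A diminished sixth up from G is Ebb (letter E, 7 semitones up).
An augmented sixth up from Ebb is C (letter C, 10 semitones up).

C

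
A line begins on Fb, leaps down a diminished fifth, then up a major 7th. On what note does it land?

A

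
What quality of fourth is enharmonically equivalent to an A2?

doubly diminished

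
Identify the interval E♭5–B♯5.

The letter names run E→B, a span of 4 letter steps, so the interval is some kind of fifth.
Eb to B# is 9 semitones. A perfect fifth is 7, so 9 makes it doubly augmented.

doubly augmented fifth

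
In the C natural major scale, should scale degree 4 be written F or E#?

F

Each scale degree takes a distinct letter name. Degree 4 of a scale on C must use the letter F.
F and E# are enharmonically the same pitch, but only F uses the letter F, so it is the correct spelling here.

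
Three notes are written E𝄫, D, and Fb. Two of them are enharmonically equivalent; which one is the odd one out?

In 12-tone equal temperament, enharmonic equivalents share a pitch class. Ebb is pitch class 2; D is pitch class 2; Fb is pitch class 4.
Ebb and D share pitch class 2, while Fb is pitch class 4.

Fb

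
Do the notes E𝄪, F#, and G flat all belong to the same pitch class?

Yes

E## is pitch class 6; F# is pitch class 6; Gb is pitch class 6.
All spellings map to pitch class 6, so they are enharmonically equivalent.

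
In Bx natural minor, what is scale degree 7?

A##

Degree 7 takes the letter 6 steps above B, which is A.
In natural minor, degree 7 sits 10 semitones above the tonic. B## + 10 semitones is pitch class 11, spelled on A as A##.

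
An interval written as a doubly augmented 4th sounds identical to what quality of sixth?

diminished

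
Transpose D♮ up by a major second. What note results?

E

D up a major second is E, so the target letter is E.
From D, a major second is 2 semitones up: E.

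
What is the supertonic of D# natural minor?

E#

Degree 2 takes the letter 1 step above D, which is E.
In natural minor, degree 2 sits 2 semitones above the tonic. D# + 2 semitones is pitch class 5, spelled on E as E#.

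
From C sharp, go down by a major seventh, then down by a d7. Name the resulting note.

E#

A major seventh down from C# is D (letter D, 11 semitones down).
A diminished seventh down from D is E# (letter E, 9 semitones down).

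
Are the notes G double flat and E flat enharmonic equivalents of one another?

No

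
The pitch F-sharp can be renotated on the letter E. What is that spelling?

E##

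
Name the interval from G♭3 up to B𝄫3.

The letter names run G→B, a span of 2 letter steps, so the interval is some kind of third.
Gb to Bbb is 3 semitones. A major third is 4, so 3 makes it minor.

minor third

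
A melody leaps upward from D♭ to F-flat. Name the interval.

The letter names run D→F, a span of 2 letter steps, so the interval is some kind of third.
Db to Fb is 3 semitones. A major third is 4, so 3 makes it minor.

minor third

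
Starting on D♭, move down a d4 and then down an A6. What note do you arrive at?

A diminished fourth down from Db is A (letter A, 4 semitones down).
An augmented sixth down from A is Cb (letter C, 10 semitones down).

Cb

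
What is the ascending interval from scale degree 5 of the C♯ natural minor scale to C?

diminished fourth

Scale degree 5 of C# natural minor is G#.
G# up to C: letters G→C make it a fourth; 4 semitones makes it diminished.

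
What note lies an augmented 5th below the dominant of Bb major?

The dominant of Bb major is F.
An augmented fifth (8 semitones) below F lands on the letter B, giving Bbb.

Bbb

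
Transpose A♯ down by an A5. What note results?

A down a perfect fifth is D, so the target letter is D.
From A#, an augmented fifth is 8 semitones down: D.

D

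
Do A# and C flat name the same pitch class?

No

Two spellings are enharmonically equivalent only if they share a pitch class.
Here A# → 10, Cb → 11; 10 ≠ 11, so they are not.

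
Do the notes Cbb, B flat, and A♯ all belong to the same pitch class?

Cbb = pitch class 10 and Bb = pitch class 10 and A# = pitch class 10 — the same pitch class, so they are enharmonic equivalents.

Yes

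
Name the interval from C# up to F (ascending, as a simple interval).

Counting letters C–D–E–F gives a fourth.
C#→F = 4 semitones, 1 narrower than the perfect fourth (5), so diminished.

diminished fourth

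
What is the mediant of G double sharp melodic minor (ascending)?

Degree 3 takes the letter 2 steps above G, which is B.
In melodic minor (ascending), degree 3 sits 3 semitones above the tonic. G## + 3 semitones is pitch class 0, spelled on B as B#.

B#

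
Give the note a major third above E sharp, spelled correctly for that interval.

A third above E lands on the letter G.
A major third spans 4 semitones, so E# moves to pitch class 9. On the letter G that is G##.

G##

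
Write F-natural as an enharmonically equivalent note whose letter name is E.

Plain E sits 1 semitone below F, so on the letter E the same pitch needs a sharp: E#.

E#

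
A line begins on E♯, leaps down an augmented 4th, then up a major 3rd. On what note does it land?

An augmented fourth down from E# is B (letter B, 6 semitones down).
A major third up from B is D# (letter D, 4 semitones up).

D#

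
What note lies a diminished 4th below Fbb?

F down a perfect fourth is C, so the target letter is C.
From Fbb, a diminished fourth is 4 semitones down: Cb.

Cb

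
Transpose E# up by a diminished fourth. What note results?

A

A fourth above E lands on the letter A.
A diminished fourth spans 4 semitones, so E# moves to pitch class 9. On the letter A that is A.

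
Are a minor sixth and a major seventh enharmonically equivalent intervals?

A minor sixth spans 8 semitones; a major seventh spans 11.
The spans differ, so they are not enharmonic equivalents.

No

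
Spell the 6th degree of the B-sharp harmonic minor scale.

Degree 6 takes the letter 5 steps above B, which is G.
In harmonic minor, degree 6 sits 8 semitones above the tonic. B# + 8 semitones is pitch class 8, spelled on G as G#.

G#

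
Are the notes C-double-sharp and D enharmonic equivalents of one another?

C## = pitch class 2 and D = pitch class 2 — the same pitch class, so they are enharmonic equivalents.

Yes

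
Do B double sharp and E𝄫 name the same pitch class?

No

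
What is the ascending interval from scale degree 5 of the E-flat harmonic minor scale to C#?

Scale degree 5 of Eb harmonic minor is Bb.
Bb up to C#: letters B→C make it a second; 3 semitones makes it augmented.

augmented second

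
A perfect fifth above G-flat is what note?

Db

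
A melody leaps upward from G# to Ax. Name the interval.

augmented second

Counting letters G–A gives a second.
G#→A## = 3 semitones, 1 wider than the major second (2), so augmented.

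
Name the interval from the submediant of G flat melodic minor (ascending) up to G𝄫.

The submediant of Gb melodic minor (ascending) is Eb.
Eb up to Gbb: letters E→G make it a third; 2 semitones makes it diminished.

diminished third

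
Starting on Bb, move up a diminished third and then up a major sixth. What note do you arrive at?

A diminished third up from Bb is Dbb (letter D, 2 semitones up).
A major sixth up from Dbb is Bbb (letter B, 9 semitones up).

Bbb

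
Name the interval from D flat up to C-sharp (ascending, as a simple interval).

augmented seventh

Counting letters D–E–F–G–A–B–C gives a seventh.
Db→C# = 12 semitones, 1 wider than the major seventh (11), so augmented.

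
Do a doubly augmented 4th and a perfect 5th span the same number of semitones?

Yes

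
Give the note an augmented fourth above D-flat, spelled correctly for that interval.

G

D up a perfect fourth is G, so the target letter is G.
From Db, an augmented fourth is 6 semitones up: G.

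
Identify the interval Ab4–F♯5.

augmented sixth

The letter names run A→F, a span of 5 letter steps, so the interval is some kind of sixth.
Ab to F# is 10 semitones. A major sixth is 9, so 10 makes it augmented.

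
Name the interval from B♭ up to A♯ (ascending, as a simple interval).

The letter names run B→A, a span of 6 letter steps, so the interval is some kind of seventh.
Bb to A# is 12 semitones. A major seventh is 11, so 12 makes it augmented.

augmented seventh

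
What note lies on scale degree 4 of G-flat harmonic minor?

Cb

Degree 4 takes the letter 3 steps above G, which is C.
In harmonic minor, degree 4 sits 5 semitones above the tonic. Gb + 5 semitones is pitch class 11, spelled on C as Cb.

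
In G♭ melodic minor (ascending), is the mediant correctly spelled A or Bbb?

Bbb

Each scale degree takes a distinct letter name. Degree 3 of a scale on G must use the letter B.
Bbb and A are enharmonically the same pitch, but only Bbb uses the letter B, so it is the correct spelling here.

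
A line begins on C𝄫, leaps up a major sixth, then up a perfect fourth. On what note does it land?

A major sixth up from Cbb is Abb (letter A, 9 semitones up).
A perfect fourth up from Abb is Dbb (letter D, 5 semitones up).

Dbb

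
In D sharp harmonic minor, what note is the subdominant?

G#

Degree 4 takes the letter 3 steps above D, which is G.
In harmonic minor, degree 4 sits 5 semitones above the tonic. D# + 5 semitones is pitch class 8, spelled on G as G#.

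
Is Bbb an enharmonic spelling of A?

Yes

Bbb is pitch class 9; A is pitch class 9.
All spellings map to pitch class 9, so they are enharmonically equivalent.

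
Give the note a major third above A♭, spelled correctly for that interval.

A up a major third is C#, so the target letter is C.
From Ab, a major third is 4 semitones up: C.

C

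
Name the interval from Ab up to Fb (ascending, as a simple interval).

minor sixth

Counting letters A–B–C–D–E–F gives a sixth.
Ab→Fb = 8 semitones, 1 narrower than the major sixth (9), so minor.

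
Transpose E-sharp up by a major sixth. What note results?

C##

A sixth above E lands on the letter C.
A major sixth spans 9 semitones, so E# moves to pitch class 2. On the letter C that is C##.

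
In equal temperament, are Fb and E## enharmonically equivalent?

No

Fb is pitch class 4; E## is pitch class 6.
The pitch classes differ (4 vs. 6), so they are not enharmonic equivalents.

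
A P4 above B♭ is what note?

A fourth above B lands on the letter E.
A perfect fourth spans 5 semitones, so Bb moves to pitch class 3. On the letter E that is Eb.

Eb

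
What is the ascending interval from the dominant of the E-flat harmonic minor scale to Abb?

The dominant of Eb harmonic minor is Bb.
Bb up to Abb: letters B→A make it a seventh; 9 semitones makes it diminished.

diminished seventh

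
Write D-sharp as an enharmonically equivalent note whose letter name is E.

Plain E sits 1 semitone above D#, so on the letter E the same pitch needs a flat: Eb.

Eb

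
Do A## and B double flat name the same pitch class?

No

A## is pitch class 11; Bbb is pitch class 9.
The pitch classes differ (11 vs. 9), so they are not enharmonic equivalents.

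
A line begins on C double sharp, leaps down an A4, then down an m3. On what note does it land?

An augmented fourth down from C## is G# (letter G, 6 semitones down).
A minor third down from G# is E# (letter E, 3 semitones down).

E#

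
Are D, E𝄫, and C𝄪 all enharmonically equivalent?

Yes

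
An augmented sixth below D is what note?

Fb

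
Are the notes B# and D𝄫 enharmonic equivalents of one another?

Yes

B# is pitch class 0; Dbb is pitch class 0.
All spellings map to pitch class 0, so they are enharmonically equivalent.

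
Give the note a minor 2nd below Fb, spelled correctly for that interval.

Eb

A second below F lands on the letter E.
A minor second spans 1 semitone, so Fb moves to pitch class 3. On the letter E that is Eb.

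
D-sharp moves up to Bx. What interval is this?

Counting letters D–E–F–G–A–B gives a sixth.
D#→B## = 10 semitones, 1 wider than the major sixth (9), so augmented.

augmented sixth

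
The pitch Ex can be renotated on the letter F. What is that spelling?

F#

Plain F sits 1 semitone below E##, so on the letter F the same pitch needs a sharp: F#.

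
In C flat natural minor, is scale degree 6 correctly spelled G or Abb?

Abb

Each scale degree takes a distinct letter name. Degree 6 of a scale on C must use the letter A.
Abb and G are enharmonically the same pitch, but only Abb uses the letter A, so it is the correct spelling here.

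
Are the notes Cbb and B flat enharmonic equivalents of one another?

Cbb = pitch class 10 and Bb = pitch class 10 — the same pitch class, so they are enharmonic equivalents.

Yes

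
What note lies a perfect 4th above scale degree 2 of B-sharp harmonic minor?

Scale degree 2 of B# harmonic minor is C##.
A perfect fourth (5 semitones) above C## lands on the letter F, giving F##.

F##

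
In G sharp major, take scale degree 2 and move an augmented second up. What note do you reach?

Scale degree 2 of G# major is A#.
An augmented second (3 semitones) above A# lands on the letter B, giving B##.

B##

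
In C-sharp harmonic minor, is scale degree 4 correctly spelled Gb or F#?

Each scale degree takes a distinct letter name. Degree 4 of a scale on C must use the letter F.
F# and Gb are enharmonically the same pitch, but only F# uses the letter F, so it is the correct spelling here.

F#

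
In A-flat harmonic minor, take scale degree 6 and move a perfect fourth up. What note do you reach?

Bbb

Scale degree 6 of Ab harmonic minor is Fb.
A perfect fourth (5 semitones) above Fb lands on the letter B, giving Bbb.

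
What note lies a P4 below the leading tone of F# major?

B#

The leading tone of F# major is E#.
A perfect fourth (5 semitones) below E# lands on the letter B, giving B#.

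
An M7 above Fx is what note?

F up a major seventh is E, so the target letter is E.
From F##, a major seventh is 11 semitones up: E##.

E##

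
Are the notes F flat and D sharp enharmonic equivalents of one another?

Fb is pitch class 4; D# is pitch class 3.
The pitch classes differ (4 vs. 3), so they are not enharmonic equivalents.

No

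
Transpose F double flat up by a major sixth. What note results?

Dbb

A sixth above F lands on the letter D.
A major sixth spans 9 semitones, so Fbb moves to pitch class 0. On the letter D that is Dbb.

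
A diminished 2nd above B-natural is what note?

B up a major second is C#, so the target letter is C.
From B, a diminished second is 0 semitones up: Cb.

Cb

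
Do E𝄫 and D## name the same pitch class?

Two spellings are enharmonically equivalent only if they share a pitch class.
Here Ebb → 2, D## → 4; 2 ≠ 4, so they are not.

No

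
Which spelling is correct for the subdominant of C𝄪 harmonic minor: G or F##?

F##

Each scale degree takes a distinct letter name. Degree 4 of a scale on C must use the letter F.
F## and G are enharmonically the same pitch, but only F## uses the letter F, so it is the correct spelling here.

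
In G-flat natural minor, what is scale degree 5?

Db

Degree 5 takes the letter 4 steps above G, which is D.
In natural minor, degree 5 sits 7 semitones above the tonic. Gb + 7 semitones is pitch class 1, spelled on D as Db.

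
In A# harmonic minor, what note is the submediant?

Degree 6 takes the letter 5 steps above A, which is F.
In harmonic minor, degree 6 sits 8 semitones above the tonic. A# + 8 semitones is pitch class 6, spelled on F as F#.

F#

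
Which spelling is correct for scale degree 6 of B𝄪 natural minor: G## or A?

G##

Each scale degree takes a distinct letter name. Degree 6 of a scale on B must use the letter G.
G## and A are enharmonically the same pitch, but only G## uses the letter G, so it is the correct spelling here.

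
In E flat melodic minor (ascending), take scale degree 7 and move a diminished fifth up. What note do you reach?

Ab

Scale degree 7 of Eb melodic minor (ascending) is D.
A diminished fifth (6 semitones) above D lands on the letter A, giving Ab.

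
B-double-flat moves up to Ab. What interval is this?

major seventh

Counting letters B–C–D–E–F–G–A gives a seventh.
Bbb→Ab = 11 semitones, exactly the major seventh.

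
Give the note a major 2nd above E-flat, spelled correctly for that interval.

F

A second above E lands on the letter F.
A major second spans 2 semitones, so Eb moves to pitch class 5. On the letter F that is F.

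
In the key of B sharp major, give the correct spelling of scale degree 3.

D##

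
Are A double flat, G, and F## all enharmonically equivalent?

Abb = pitch class 7 and G = pitch class 7 and F## = pitch class 7 — the same pitch class, so they are enharmonic equivalents.

Yes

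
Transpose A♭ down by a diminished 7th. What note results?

B

A seventh below A lands on the letter B.
A diminished seventh spans 9 semitones, so Ab moves to pitch class 11. On the letter B that is B.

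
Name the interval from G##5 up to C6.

doubly diminished fourth

The letter names run G→C, a span of 3 letter steps, so the interval is some kind of fourth.
G## to C is 3 semitones. A perfect fourth is 5, so 3 makes it doubly diminished.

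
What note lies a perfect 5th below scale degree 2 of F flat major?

Cb

Scale degree 2 of Fb major is Gb.
A perfect fifth (7 semitones) below Gb lands on the letter C, giving Cb.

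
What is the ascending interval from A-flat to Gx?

doubly augmented seventh

Counting letters A–B–C–D–E–F–G gives a seventh.
Ab→G## = 13 semitones, 2 wider than the major seventh (11), so doubly augmented.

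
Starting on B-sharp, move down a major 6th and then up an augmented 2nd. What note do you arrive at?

E##

A major sixth down from B# is D# (letter D, 9 semitones down).
An augmented second up from D# is E## (letter E, 3 semitones up).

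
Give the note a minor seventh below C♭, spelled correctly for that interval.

C down a major seventh is Db, so the target letter is D.
From Cb, a minor seventh is 10 semitones down: Db.

Db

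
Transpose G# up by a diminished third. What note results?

Bb

G up a major third is B, so the target letter is B.
From G#, a diminished third is 2 semitones up: Bb.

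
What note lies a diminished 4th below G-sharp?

G down a perfect fourth is D, so the target letter is D.
From G#, a diminished fourth is 4 semitones down: D##.

D##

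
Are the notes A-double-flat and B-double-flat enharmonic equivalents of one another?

Abb is pitch class 7; Bbb is pitch class 9.
The pitch classes differ (7 vs. 9), so they are not enharmonic equivalents.

No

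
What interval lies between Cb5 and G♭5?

perfect fifth

Counting letters C–D–E–F–G gives a fifth.
Cb→Gb = 7 semitones, exactly the perfect fifth.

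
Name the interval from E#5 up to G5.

Counting letters E–F–G gives a third.
E#→G = 2 semitones, 2 narrower than the major third (4), so diminished.

diminished third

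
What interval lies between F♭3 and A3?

Counting letters F–G–A gives a third.
Fb→A = 5 semitones, 1 wider than the major third (4), so augmented.

augmented third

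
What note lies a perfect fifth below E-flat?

A fifth below E lands on the letter A.
A perfect fifth spans 7 semitones, so Eb moves to pitch class 8. On the letter A that is Ab.

Ab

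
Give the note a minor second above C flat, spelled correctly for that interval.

Dbb

C up a major second is D, so the target letter is D.
From Cb, a minor second is 1 semitone up: Dbb.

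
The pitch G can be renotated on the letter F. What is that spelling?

Plain F sits 2 semitones below G, so on the letter F the same pitch needs a double sharp: F##.

F##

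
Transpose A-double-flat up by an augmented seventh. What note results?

A seventh above A lands on the letter G.
An augmented seventh spans 12 semitones, so Abb moves to pitch class 7. On the letter G that is G.

G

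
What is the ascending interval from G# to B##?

The letter names run G→B, a span of 2 letter steps, so the interval is some kind of third.
G# to B## is 5 semitones. A major third is 4, so 5 makes it augmented.

augmented third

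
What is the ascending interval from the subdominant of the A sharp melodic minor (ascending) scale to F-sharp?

minor third

The subdominant of A# melodic minor (ascending) is D#.
D# up to F#: letters D→F make it a third; 3 semitones makes it minor.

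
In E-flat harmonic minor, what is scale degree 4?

Ab

Degree 4 takes the letter 3 steps above E, which is A.
In harmonic minor, degree 4 sits 5 semitones above the tonic. Eb + 5 semitones is pitch class 8, spelled on A as Ab.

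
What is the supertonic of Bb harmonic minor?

Degree 2 takes the letter 1 step above B, which is C.
In harmonic minor, degree 2 sits 2 semitones above the tonic. Bb + 2 semitones is pitch class 0, spelled on C as C.

C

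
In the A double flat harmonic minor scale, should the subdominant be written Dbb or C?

Dbb

Each scale degree takes a distinct letter name. Degree 4 of a scale on A must use the letter D.
Dbb and C are enharmonically the same pitch, but only Dbb uses the letter D, so it is the correct spelling here.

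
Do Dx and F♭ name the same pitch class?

D## = pitch class 4 and Fb = pitch class 4 — the same pitch class, so they are enharmonic equivalents.

Yes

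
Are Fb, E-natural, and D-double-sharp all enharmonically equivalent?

Fb is pitch class 4; E is pitch class 4; D## is pitch class 4.
All spellings map to pitch class 4, so they are enharmonically equivalent.

Yes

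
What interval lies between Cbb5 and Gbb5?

perfect fifth

Counting letters C–D–E–F–G gives a fifth.
Cbb→Gbb = 7 semitones, exactly the perfect fifth.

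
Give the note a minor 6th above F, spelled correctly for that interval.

Db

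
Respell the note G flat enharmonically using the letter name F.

F#

Plain F sits 1 semitone below Gb, so on the letter F the same pitch needs a sharp: F#.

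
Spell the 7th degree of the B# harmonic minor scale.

Degree 7 takes the letter 6 steps above B, which is A.
In harmonic minor, degree 7 sits 11 semitones above the tonic. B# + 11 semitones is pitch class 11, spelled on A as A##.

A##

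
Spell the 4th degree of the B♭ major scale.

Degree 4 takes the letter 3 steps above B, which is E.
In major, degree 4 sits 5 semitones above the tonic. Bb + 5 semitones is pitch class 3, spelled on E as Eb.

Eb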